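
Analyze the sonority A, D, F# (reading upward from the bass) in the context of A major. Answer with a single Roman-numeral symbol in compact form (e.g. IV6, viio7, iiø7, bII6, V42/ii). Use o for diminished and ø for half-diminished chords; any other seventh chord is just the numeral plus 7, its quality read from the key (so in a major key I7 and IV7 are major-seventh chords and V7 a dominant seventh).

The pitches D-F#-A form a major triad rooted on D.
D is scale degree 4 in A major, and a major triad on that degree is written IV.
With A in the bass the chord is in second inversion, so the figured bass is 64.

IV64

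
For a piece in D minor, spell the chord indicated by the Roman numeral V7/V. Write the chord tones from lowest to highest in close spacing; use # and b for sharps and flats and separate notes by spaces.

V7/V is a secondary dominant — the dominant seventh of V. V in D minor is A, so the applied chord's root is E, a perfect fifth above.
Building a dominant seventh chord on E gives E-G#-B-D.

E G# B D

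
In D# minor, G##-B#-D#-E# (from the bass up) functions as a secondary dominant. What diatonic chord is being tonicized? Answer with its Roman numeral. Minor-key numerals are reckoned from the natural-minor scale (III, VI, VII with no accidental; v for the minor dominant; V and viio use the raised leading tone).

V

The chord is a dominant seventh chord on E#.
A dominant resolves down a perfect fifth: E# → A#. In D# minor, A# is scale degree 5, i.e. V.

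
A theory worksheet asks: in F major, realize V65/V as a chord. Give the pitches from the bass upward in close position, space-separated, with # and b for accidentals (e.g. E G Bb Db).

B D F G

The slash means an applied dominant: we want the dominant of V. In F major, V is C major, and its dominant is built on G.
Building a dominant seventh chord on G gives G-B-D-F.
The figured bass 65 indicates first inversion, placing the third (B) in the bass: B-D-F-G.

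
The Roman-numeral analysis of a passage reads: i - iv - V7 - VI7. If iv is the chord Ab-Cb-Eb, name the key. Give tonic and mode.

Eb minor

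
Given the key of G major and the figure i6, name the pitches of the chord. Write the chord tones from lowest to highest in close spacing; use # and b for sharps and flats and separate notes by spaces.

Bb D G

i6 is the minor tonic, borrowed from the parallel minor. In G major that root is G.
So the chord is G-Bb-D.
With the 6 figure the chord is in first inversion; from the bass Bb upward in close position it reads Bb-D-G.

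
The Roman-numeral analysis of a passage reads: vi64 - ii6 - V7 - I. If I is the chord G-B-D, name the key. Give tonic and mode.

G major

The chord G is a major triad rooted on G; its label is I.
If G is scale degree 1 and the mode makes that degree carry a major triad, the tonic is G and the mode is major.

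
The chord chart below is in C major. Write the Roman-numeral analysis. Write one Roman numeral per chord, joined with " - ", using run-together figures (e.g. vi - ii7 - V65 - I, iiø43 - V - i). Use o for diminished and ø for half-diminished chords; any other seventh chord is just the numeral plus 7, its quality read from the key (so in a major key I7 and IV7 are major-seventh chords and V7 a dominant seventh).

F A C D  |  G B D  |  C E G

ii65 - V - I

F-A-C-D has root D, degree 2 in C major, so ii65.
G-B-D has root G, degree 5 in C major, so V.
C-E-G has root C, degree 1 in C major, so I.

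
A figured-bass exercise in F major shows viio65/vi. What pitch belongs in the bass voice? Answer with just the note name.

E

The applied chord viio65/vi is rooted on C#: C#-E-G-Bb.
The figure 65 means first inversion — the third is in the bass.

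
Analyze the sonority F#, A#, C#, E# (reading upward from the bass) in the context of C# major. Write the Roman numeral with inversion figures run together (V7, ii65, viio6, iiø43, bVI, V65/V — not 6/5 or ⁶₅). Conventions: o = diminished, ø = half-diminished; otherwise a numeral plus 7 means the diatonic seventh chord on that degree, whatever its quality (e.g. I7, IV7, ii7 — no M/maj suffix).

IV7

The pitches F#-A#-C#-E# form a major seventh chord rooted on F#.
F# is scale degree 4 in C# major, and a major seventh chord on that degree is written IV7.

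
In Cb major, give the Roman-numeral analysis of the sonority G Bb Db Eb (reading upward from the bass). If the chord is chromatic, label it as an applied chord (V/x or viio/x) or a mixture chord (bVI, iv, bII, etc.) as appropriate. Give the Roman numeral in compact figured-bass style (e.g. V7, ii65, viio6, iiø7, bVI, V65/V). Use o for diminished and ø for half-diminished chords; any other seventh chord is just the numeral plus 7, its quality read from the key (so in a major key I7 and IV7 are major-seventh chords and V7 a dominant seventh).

Stacked in thirds the chord is Eb-G-Bb-Db: a dominant seventh chord on Eb.
Eb is not a diatonic chord root with this quality in Cb major, but it lies a perfect fifth above Ab (vi), so the chord functions as an applied dominant of vi.
With G in the bass the chord is in first inversion, so the figured bass is 65.

V65/vi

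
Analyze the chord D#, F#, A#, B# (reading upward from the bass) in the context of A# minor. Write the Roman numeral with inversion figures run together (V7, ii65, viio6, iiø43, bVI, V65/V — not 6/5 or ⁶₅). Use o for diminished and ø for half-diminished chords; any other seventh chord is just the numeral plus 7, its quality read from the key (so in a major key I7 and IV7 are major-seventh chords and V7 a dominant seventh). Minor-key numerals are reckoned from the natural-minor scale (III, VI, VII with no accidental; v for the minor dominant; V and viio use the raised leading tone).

iiø65

Stacked in thirds the chord is B#-D#-F#-A#: a half-diminished seventh chord on B#.
In A# minor, B# is the supertonic; the diatonic half-diminished seventh chord there is iiø7.
With D# in the bass the chord is in first inversion, so the figured bass is 65.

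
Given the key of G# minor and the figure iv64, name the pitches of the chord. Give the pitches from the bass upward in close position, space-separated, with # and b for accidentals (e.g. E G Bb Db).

The numeral's case and figure indicate a minor triad. In G# minor its root, the subdominant, is C#.
That chord is spelled C#-E-G#.
With the 64 figure the chord is in second inversion; from the bass G# upward in close position it reads G#-C#-E.

G# C# E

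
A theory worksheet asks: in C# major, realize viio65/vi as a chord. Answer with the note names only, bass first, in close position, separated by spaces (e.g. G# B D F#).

B# D# F# G##

The slash marks an applied leading-tone chord: viio of vi. In C# major, vi is A#, so the leading tone to it is G##, a half step below.
Building a fully diminished seventh chord on G## gives G##-B#-D#-F#.
The figured bass 65 indicates first inversion, placing the third (B#) in the bass: B#-D#-F#-G##.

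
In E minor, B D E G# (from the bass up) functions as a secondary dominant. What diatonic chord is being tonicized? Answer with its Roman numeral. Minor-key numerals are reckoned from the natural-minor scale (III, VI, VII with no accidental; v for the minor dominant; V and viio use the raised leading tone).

iv

The chord is a dominant seventh chord on E.
A dominant resolves down a perfect fifth: E → A. In E minor, A is scale degree 4, i.e. iv.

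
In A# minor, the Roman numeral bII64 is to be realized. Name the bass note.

F#

bII in A# minor has root B; the chord is B-D#-F#.
The figure 64 means second inversion — the fifth is in the bass.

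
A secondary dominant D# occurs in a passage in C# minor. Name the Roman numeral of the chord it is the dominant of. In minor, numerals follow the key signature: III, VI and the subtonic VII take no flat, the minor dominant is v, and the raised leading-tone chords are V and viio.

V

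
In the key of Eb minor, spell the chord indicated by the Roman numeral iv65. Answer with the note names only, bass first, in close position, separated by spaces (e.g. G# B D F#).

The numeral's case and figure indicate a minor seventh chord. In Eb minor its root, the subdominant, is Ab.
That chord is spelled Ab-Cb-Eb-Gb.
The figured bass 65 indicates first inversion, placing the third (Cb) in the bass: Cb-Eb-Gb-Ab.

Cb Eb Gb Ab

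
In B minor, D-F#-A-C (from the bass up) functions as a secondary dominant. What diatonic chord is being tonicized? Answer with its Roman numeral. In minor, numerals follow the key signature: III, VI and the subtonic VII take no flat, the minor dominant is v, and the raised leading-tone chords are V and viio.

The chord is a dominant seventh chord on D.
A dominant resolves down a perfect fifth: D → G. In B minor, G is scale degree 6, i.e. VI.

VI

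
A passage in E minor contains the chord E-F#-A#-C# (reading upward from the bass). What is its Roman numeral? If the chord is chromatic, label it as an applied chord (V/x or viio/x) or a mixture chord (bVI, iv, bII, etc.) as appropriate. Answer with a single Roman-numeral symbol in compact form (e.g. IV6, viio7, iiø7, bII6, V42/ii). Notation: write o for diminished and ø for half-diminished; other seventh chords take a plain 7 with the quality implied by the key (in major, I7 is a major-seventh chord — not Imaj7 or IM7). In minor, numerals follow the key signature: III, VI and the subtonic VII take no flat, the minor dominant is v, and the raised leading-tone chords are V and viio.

The pitches F#-A#-C#-E form a dominant seventh chord rooted on F#.
F# is not a diatonic chord root with this quality in E minor, but it lies a perfect fifth above B (V), so the chord functions as an applied dominant of V.
With E in the bass the chord is in third inversion, so the figured bass is 42.

V42/V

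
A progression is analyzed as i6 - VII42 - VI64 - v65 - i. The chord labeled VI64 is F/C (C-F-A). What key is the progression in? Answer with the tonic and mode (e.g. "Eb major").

A minor

VI64 is given as C-F-A — a major triad with root F.
Counting down 5 scale steps from F places the tonic on A; a major triad on degree 6 is diatonic only in minor.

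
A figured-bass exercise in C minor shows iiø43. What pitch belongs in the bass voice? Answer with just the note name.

Ab

iiø in C minor has root D; the chord is D-F-Ab-C.
The figure 43 means second inversion — the fifth is in the bass.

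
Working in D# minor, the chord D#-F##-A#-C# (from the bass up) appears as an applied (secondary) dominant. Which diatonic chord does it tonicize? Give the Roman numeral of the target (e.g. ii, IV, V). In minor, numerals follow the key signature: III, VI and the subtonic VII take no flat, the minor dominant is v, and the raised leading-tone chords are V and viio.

The chord is a dominant seventh chord on D#.
A dominant resolves down a perfect fifth: D# → G#. In D# minor, G# is scale degree 4, i.e. iv.

iv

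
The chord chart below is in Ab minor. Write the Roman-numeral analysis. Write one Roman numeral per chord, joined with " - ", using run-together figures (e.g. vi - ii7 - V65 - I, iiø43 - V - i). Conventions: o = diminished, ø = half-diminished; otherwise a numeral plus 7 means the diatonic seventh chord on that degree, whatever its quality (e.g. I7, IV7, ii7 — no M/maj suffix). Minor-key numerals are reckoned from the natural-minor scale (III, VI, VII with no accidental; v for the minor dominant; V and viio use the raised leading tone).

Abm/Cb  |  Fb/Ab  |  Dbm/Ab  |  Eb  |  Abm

i6 - VI6 - iv64 - V - i

Abm/Cb: minor triad on Ab = scale degree 1 → i6.
Fb/Ab has root Fb, degree 6 in Ab minor, so VI6.
Dbm/Ab: root Db is the subdominant; minor triad there is iv64.
Eb: major triad on Eb = scale degree 5 → V.
Abm: minor triad on Ab = scale degree 1 → i.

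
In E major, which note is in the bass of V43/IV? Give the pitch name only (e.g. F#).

The applied chord V43/IV is rooted on E: E-G#-B-D.
The figure 43 means second inversion — the fifth is in the bass.

B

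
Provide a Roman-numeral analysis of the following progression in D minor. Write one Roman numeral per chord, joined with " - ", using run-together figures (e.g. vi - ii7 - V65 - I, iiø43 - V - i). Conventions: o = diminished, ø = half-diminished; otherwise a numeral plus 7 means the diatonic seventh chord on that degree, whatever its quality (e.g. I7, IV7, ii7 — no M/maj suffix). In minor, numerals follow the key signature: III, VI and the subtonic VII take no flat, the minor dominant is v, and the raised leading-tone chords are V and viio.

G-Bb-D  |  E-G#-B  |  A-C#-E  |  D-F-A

iv - V/V - V - i

G-Bb-D: minor triad on G = scale degree 4 → iv.
E-G#-B: a major triad on E, the applied dominant of V → V/V.
A-C#-E: major triad on A = scale degree 5 → V.
D-F-A: root D is the tonic; minor triad there is i.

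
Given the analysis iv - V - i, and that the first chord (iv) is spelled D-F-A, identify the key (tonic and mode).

A minor

iv is given as D-F-A — a minor triad with root D.
Counting down 3 scale steps from D places the tonic on A; a minor triad on degree 4 is diatonic only in minor.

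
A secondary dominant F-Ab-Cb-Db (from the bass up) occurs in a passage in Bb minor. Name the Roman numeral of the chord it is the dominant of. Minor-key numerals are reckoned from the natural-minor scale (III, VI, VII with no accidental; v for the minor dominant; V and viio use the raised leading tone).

The chord is a dominant seventh chord on Db.
A dominant resolves down a perfect fifth: Db → Gb. In Bb minor, Gb is scale degree 6, i.e. VI.

VI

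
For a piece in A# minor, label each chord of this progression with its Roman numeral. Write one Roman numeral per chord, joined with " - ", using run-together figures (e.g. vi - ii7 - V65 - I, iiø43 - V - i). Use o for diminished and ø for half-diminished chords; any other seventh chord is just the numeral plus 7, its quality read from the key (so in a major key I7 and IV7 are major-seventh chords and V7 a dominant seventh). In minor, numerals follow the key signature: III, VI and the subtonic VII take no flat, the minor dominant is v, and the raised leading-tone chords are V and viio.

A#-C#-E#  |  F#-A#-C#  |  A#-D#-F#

A#-C#-E#: root A# is the tonic; minor triad there is i.
F#-A#-C#: root F# is the submediant; major triad there is VI.
A#-D#-F#: minor triad on D# = scale degree 4 → iv64.

i - VI - iv64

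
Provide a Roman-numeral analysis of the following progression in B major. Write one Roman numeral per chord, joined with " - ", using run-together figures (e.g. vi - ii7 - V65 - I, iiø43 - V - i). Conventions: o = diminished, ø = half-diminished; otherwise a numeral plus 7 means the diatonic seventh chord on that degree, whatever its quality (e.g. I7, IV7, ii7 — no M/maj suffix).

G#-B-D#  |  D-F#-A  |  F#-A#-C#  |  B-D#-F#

vi - bIII - V - I

G#-B-D# has root G#, degree 6 in B major, so vi.
D-F#-A: major triad on D — chromatic; bIII (borrowed from the parallel minor).
F#-A#-C# has root F#, degree 5 in B major, so V.
B-D#-F#: root B is the tonic; major triad there is I.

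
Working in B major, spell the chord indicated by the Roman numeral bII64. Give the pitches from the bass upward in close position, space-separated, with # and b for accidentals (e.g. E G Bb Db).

G C E

bII64 is the Neapolitan chord — a major triad on the lowered second degree. In B major that root is C.
So the chord is C-E-G, a major triad.
The figured bass 64 indicates second inversion, placing the fifth (G) in the bass: G-C-E.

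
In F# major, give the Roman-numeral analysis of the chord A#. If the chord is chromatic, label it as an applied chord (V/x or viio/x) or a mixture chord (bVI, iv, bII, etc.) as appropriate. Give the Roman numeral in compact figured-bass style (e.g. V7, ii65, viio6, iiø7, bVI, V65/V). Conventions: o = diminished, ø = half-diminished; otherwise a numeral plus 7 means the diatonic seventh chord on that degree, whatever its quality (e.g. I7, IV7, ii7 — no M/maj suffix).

V/vi

The pitches A#-C##-E# form a major triad rooted on A#.
A# is not a diatonic chord root with this quality in F# major, but it lies a perfect fifth above D# (vi), so the chord functions as an applied dominant of vi.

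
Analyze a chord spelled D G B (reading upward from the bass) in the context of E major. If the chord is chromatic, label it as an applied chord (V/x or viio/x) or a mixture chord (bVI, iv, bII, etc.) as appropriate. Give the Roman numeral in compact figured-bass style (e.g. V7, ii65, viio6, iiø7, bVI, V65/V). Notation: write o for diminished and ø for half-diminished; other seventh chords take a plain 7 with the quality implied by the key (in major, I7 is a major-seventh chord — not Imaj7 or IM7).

Stacked in thirds the chord is G-B-D: a major triad on G.
G is the lowered third degree of E major (diatonic 3 would be G#). This is a major triad on the lowered third degree, borrowed from the parallel minor.
With D in the bass the chord is in second inversion, so the figured bass is 64.

bIII64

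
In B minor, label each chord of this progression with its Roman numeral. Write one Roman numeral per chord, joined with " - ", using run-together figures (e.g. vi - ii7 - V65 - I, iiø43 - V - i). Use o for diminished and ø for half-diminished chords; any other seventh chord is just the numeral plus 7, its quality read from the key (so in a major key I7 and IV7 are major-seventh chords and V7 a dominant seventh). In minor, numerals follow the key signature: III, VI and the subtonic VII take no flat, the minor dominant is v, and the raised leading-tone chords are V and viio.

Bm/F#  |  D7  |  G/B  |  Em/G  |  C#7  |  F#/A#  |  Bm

Bm/F#: minor triad on B = scale degree 1 → i64.
D7 is the secondary dominant of VI (dominant seventh chord on D): V7/VI.
G/B has root G, degree 6 in B minor, so VI6.
Em/G has root E, degree 4 in B minor, so iv6.
C#7: chromatic; C# is V of V, so V7/V.
F#/A# has root F#, degree 5 in B minor, so V6.
Bm has root B, degree 1 in B minor, so i.

i64 - V7/VI - VI6 - iv6 - V7/V - V6 - i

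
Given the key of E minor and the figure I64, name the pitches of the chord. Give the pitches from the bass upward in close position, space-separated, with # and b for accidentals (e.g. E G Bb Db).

B E G#

I64 is the major tonic (Picardy third), borrowed from the parallel major. In E minor that root is E.
So the chord is E-G#-B.
With the 64 figure the chord is in second inversion; from the bass B upward in close position it reads B-E-G#.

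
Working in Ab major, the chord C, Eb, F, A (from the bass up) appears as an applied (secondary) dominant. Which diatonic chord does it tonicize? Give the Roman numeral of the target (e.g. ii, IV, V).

The chord is a dominant seventh chord on F.
A dominant resolves down a perfect fifth: F → Bb. In Ab major, Bb is scale degree 2, i.e. ii.

ii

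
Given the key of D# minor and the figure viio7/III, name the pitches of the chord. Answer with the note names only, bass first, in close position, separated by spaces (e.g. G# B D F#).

The slash marks an applied leading-tone chord: viio of III. In D# minor, III is F#, so the leading tone to it is E#, a half step below.
Building a fully diminished seventh chord on E# gives E#-G#-B-D.

E# G# B D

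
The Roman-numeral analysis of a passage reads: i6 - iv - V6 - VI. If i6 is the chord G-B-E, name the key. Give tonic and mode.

The chord Em/G is a minor triad rooted on E; its label is i6.
If E is scale degree 1 and the mode makes that degree carry a minor triad, the tonic is E and the mode is minor.

E minor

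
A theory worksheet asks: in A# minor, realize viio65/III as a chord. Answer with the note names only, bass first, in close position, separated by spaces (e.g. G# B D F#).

viio65/III is a secondary leading-tone chord. The target III is C# in A# minor; the applied chord is rooted a semitone below, on B#.
Building a fully diminished seventh chord on B# gives B#-D#-F#-A.
With the 65 figure the chord is in first inversion; from the bass D# upward in close position it reads D#-F#-A-B#.

D# F# A B#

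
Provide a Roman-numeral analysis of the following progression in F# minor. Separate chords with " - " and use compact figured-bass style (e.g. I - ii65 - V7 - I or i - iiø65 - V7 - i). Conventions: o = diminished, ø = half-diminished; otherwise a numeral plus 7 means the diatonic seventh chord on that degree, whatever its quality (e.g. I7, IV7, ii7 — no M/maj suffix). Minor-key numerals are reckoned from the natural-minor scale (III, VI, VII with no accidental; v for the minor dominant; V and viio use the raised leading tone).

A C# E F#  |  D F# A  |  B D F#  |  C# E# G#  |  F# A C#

i65 - VI - iv - V - i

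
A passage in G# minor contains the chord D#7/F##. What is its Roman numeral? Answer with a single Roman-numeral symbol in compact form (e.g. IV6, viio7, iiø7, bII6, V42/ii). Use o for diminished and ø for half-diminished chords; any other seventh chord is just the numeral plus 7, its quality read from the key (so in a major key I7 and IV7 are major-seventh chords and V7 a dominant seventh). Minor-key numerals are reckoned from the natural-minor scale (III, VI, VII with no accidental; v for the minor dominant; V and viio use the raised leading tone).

V65

The pitches D#-F##-A#-C# form a dominant seventh chord rooted on D#.
In G# minor, D# is the dominant; the diatonic dominant seventh chord there is V7.
With F## in the bass the chord is in first inversion, so the figured bass is 65.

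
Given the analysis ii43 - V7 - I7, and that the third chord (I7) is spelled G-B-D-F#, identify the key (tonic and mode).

G major

The chord Gmaj7 is a major seventh chord rooted on G; its label is I7.
If G is scale degree 1 and the mode makes that degree carry a major seventh chord, the tonic is G and the mode is major.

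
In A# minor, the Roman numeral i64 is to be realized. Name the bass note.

i in A# minor has root A#; the chord is A#-C#-E#.
The figure 64 means second inversion — the fifth is in the bass.

E#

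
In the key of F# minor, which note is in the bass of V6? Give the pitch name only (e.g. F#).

E#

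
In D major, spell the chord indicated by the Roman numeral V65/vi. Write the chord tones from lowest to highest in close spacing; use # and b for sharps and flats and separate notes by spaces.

A# C# E F#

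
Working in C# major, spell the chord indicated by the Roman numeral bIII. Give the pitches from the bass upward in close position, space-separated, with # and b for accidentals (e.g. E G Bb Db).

bIII is a major triad on the lowered third degree, borrowed from the parallel minor. In C# major that root is E.
So the chord is E-G#-B.

E G# B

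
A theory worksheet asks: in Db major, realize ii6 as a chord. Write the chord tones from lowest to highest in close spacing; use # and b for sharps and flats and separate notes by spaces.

Gb Bb Eb

In Db major, scale degree 2 is Eb, and the diatonic chord built there is a minor triad.
Stacking thirds from Eb gives Eb-Gb-Bb.
With the 6 figure the chord is in first inversion; from the bass Gb upward in close position it reads Gb-Bb-Eb.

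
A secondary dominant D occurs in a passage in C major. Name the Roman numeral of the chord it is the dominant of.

V

The chord is a major triad on D.
A dominant resolves down a perfect fifth: D → G. In C major, G is scale degree 5, i.e. V.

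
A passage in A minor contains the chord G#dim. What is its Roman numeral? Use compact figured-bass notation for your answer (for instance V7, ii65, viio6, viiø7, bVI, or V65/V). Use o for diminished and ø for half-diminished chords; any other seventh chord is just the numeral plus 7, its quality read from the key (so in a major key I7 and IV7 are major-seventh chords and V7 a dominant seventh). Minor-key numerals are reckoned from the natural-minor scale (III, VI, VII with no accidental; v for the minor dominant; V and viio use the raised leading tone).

viio

Stacked in thirds the chord is G#-B-D: a diminished triad on G#.
G# is scale degree 7 in A minor, and a diminished triad on that degree is written viio.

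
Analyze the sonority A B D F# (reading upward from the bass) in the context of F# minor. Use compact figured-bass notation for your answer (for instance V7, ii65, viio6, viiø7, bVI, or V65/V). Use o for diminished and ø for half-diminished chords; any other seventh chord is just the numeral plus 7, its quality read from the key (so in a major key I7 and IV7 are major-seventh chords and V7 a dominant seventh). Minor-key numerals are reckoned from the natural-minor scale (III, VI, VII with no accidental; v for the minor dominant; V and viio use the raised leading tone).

iv42

Stacked in thirds the chord is B-D-F#-A: a minor seventh chord on B.
In F# minor, B is the subdominant; the diatonic minor seventh chord there is iv7.
With A in the bass the chord is in third inversion, so the figured bass is 42.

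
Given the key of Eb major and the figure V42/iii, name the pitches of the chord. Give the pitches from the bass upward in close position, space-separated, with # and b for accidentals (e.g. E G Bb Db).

C D F# A

The slash means an applied dominant: we want the dominant of iii. In Eb major, iii is G minor, and its dominant is built on D.
Building a dominant seventh chord on D gives D-F#-A-C.
The figured bass 42 indicates third inversion, placing the seventh (C) in the bass: C-D-F#-A.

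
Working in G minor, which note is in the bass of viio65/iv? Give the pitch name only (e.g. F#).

The applied chord viio65/iv is rooted on B: B-D-F-Ab.
The figure 65 means first inversion — the third is in the bass.

D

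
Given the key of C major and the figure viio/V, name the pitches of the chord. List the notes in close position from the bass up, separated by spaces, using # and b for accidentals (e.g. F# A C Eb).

viio/V is a secondary leading-tone chord. The target V is G in C major; the applied chord is rooted a semitone below, on F#.
Building a diminished triad on F# gives F#-A-C.

F# A C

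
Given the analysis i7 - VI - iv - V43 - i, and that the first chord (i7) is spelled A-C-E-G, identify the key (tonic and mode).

i7 is given as A-C-E-G — a minor seventh chord with root A.
If A is scale degree 1 and the mode makes that degree carry a minor seventh chord, the tonic is A and the mode is minor.

A minor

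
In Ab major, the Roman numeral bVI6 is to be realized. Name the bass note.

Ab

bVI in Ab major has root Fb; the chord is Fb-Ab-Cb.
The figure 6 means first inversion — the third is in the bass.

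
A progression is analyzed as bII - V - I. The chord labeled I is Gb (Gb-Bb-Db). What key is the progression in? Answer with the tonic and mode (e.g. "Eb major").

Gb major

I is given as Gb-Bb-Db — a major triad with root Gb.
If Gb is scale degree 1 and the mode makes that degree carry a major triad, the tonic is Gb and the mode is major.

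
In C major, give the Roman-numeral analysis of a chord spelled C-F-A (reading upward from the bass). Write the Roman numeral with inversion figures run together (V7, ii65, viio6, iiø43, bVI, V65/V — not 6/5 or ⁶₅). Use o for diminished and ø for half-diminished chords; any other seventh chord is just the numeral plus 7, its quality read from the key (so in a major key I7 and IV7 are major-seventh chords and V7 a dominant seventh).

IV64

Stacked in thirds the chord is F-A-C: a major triad on F.
F is scale degree 4 in C major, and a major triad on that degree is written IV.
With C in the bass the chord is in second inversion, so the figured bass is 64.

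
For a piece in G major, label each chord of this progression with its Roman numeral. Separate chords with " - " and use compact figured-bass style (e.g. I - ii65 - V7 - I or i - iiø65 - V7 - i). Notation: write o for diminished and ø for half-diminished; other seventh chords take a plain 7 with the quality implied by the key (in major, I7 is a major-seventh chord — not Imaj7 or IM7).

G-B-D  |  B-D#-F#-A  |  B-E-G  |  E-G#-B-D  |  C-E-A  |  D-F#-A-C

I - V7/vi - vi64 - V7/ii - ii6 - V7

G-B-D: major triad on G = scale degree 1 → I.
B-D#-F#-A: a dominant seventh chord on B, the applied dominant of vi → V7/vi.
B-E-G has root E, degree 6 in G major, so vi64.
E-G#-B-D: chromatic; E is V of ii, so V7/ii.
C-E-A has root A, degree 2 in G major, so ii6.
D-F#-A-C: root D is the dominant; dominant seventh chord there is V7.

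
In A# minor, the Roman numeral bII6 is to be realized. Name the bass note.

bII in A# minor has root B; the chord is B-D#-F#.
The figure 6 means first inversion — the third is in the bass.

D#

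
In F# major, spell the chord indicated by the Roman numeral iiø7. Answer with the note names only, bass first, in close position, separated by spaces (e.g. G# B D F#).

iiø7 is the half-diminished supertonic seventh, borrowed from the parallel minor. In F# major that root is G#.
So the chord is G#-B-D-F#, a half-diminished seventh chord.

G# B D F#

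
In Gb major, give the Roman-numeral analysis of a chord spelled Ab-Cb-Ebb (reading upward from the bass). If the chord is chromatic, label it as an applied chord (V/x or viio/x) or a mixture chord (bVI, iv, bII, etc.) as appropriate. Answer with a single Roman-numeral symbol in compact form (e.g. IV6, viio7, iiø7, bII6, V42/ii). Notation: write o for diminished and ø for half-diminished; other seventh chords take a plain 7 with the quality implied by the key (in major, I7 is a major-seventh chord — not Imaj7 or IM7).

Stacked in thirds the chord is Ab-Cb-Ebb: a diminished triad on Ab.
Ab is the second degree of Gb major. This is the diminished supertonic triad, borrowed from the parallel minor.

iio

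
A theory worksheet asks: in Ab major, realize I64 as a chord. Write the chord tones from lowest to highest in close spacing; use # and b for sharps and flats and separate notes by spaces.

The numeral's case and figure indicate a major triad. In Ab major its root, scale degree 1, is Ab.
Stacking thirds from Ab gives Ab-C-Eb.
With the 64 figure the chord is in second inversion; from the bass Eb upward in close position it reads Eb-Ab-C.

Eb Ab C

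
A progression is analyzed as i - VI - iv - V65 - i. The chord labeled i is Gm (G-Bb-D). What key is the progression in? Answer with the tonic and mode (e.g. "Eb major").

G minor

i is given as G-Bb-D — a minor triad with root G.
If G is scale degree 1 and the mode makes that degree carry a minor triad, the tonic is G and the mode is minor.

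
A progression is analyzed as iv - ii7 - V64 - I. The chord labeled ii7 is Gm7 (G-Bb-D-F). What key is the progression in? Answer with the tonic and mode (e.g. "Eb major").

F major

The anchor chord is a minor seventh chord on G, labeled ii7.
Counting down one scale step from G places the tonic on F; a minor seventh chord on degree 2 is diatonic only in major.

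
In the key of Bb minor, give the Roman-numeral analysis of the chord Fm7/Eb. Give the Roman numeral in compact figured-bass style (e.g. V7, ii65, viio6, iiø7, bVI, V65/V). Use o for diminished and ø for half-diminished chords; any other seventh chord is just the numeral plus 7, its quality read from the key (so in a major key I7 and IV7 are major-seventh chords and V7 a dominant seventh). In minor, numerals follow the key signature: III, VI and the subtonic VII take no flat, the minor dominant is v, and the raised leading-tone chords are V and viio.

v42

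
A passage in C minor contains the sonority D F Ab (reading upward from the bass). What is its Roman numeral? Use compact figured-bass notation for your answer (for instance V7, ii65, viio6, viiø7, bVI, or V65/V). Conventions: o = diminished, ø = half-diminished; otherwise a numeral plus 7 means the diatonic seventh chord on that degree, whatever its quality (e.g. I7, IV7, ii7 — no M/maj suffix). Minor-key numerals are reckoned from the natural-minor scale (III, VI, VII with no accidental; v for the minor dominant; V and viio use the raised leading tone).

iio

The pitches D-F-Ab form a diminished triad rooted on D.
In C minor, D is the supertonic; the diatonic diminished triad there is iio.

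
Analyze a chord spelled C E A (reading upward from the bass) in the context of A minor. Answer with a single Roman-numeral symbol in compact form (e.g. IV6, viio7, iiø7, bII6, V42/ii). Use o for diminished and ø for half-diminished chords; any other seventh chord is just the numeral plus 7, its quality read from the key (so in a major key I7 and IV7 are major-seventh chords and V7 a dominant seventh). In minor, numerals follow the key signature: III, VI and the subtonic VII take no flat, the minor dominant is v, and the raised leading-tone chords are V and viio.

i6

Stacked in thirds the chord is A-C-E: a minor triad on A.
In A minor, A is the tonic; the diatonic minor triad there is i.
With C in the bass the chord is in first inversion, so the figured bass is 6.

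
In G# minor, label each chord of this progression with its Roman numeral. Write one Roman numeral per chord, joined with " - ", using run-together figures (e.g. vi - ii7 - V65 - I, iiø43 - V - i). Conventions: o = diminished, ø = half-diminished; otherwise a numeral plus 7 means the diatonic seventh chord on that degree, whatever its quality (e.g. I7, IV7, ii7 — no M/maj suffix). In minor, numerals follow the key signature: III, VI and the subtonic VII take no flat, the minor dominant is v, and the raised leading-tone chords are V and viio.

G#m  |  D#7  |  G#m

i - V7 - i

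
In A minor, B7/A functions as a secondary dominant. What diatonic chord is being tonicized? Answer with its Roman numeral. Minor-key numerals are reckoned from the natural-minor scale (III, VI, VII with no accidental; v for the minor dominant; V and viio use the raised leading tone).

V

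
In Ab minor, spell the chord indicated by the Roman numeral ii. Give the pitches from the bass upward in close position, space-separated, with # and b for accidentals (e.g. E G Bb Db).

ii is the minor supertonic, borrowed from the parallel major (the Dorian ii). In Ab minor that root is Bb.
So the chord is Bb-Db-F.

Bb Db F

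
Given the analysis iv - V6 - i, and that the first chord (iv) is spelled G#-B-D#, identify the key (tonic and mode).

D# minor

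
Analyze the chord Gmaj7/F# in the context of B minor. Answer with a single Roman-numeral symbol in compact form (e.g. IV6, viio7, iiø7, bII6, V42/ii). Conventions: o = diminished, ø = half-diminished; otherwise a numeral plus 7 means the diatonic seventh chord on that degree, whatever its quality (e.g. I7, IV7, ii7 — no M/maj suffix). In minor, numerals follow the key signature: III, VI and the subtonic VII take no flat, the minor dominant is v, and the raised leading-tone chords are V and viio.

The pitches G-B-D-F# form a major seventh chord rooted on G.
G is scale degree 6 in B minor, and a major seventh chord on that degree is written VI7.
With F# in the bass the chord is in third inversion, so the figured bass is 42.

VI42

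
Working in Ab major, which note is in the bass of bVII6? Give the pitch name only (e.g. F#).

Bb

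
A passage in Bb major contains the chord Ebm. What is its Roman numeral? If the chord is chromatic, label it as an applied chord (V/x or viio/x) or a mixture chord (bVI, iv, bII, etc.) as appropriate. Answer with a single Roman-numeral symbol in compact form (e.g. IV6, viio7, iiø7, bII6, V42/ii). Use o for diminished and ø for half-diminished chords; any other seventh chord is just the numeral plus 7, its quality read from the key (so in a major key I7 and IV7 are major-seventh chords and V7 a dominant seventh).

The pitches Eb-Gb-Bb form a minor triad rooted on Eb.
Eb is the fourth degree of Bb major. This is the minor subdominant, borrowed from the parallel minor.

iv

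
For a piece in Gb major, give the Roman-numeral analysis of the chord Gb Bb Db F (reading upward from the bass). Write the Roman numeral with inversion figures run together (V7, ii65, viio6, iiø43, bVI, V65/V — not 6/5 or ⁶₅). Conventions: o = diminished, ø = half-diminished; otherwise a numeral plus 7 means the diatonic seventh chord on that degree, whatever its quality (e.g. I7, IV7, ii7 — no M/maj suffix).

Stacked in thirds the chord is Gb-Bb-Db-F: a major seventh chord on Gb.
Gb is scale degree 1 in Gb major, and a major seventh chord on that degree is written I7.

I7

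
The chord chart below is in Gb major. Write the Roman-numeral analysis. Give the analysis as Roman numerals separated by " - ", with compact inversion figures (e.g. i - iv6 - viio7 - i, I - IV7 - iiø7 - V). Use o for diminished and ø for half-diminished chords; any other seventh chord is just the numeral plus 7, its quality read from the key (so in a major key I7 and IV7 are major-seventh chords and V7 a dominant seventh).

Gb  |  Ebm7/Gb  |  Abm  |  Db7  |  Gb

Gb: major triad on Gb = scale degree 1 → I.
Ebm7/Gb: root Eb is the submediant; minor seventh chord there is vi65.
Abm: root Ab is the supertonic; minor triad there is ii.
Db7: dominant seventh chord on Db = scale degree 5 → V7.
Gb: root Gb is the tonic; major triad there is I.

I - vi65 - ii - V7 - I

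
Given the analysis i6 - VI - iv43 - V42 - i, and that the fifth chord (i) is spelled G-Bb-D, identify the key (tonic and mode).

G minor

The chord Gm is a minor triad rooted on G; its label is i.
If G is scale degree 1 and the mode makes that degree carry a minor triad, the tonic is G and the mode is minor.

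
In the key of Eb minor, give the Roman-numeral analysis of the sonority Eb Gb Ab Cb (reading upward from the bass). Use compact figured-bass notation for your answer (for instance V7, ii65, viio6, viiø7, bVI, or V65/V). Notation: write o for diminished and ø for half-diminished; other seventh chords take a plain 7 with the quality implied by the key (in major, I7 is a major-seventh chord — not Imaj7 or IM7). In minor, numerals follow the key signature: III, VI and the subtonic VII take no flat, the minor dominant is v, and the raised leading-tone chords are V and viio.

iv43

The pitches Ab-Cb-Eb-Gb form a minor seventh chord rooted on Ab.
In Eb minor, Ab is the subdominant; the diatonic minor seventh chord there is iv7.
With Eb in the bass the chord is in second inversion, so the figured bass is 43.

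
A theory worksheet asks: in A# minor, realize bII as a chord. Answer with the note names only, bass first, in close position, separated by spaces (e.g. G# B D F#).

B D# F#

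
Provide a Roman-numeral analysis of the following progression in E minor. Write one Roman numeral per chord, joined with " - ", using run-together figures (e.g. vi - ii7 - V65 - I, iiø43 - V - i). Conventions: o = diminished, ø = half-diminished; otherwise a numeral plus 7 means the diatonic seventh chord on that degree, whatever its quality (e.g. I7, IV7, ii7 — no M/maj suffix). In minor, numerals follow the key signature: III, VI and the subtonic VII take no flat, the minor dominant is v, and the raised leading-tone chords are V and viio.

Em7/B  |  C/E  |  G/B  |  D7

Em7/B: root E is the tonic; minor seventh chord there is i43.
C/E: root C is the submediant; major triad there is VI6.
G/B has root G, degree 3 in E minor, so III6.
D7: root D is the subtonic; dominant seventh chord there is VII7.

i43 - VI6 - III6 - VII7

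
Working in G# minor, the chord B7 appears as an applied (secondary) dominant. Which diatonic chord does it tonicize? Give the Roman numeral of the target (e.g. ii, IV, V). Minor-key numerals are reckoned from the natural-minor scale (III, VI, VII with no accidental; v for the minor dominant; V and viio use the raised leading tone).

The chord is a dominant seventh chord on B.
A dominant resolves down a perfect fifth: B → E. In G# minor, E is scale degree 6, i.e. VI.

VI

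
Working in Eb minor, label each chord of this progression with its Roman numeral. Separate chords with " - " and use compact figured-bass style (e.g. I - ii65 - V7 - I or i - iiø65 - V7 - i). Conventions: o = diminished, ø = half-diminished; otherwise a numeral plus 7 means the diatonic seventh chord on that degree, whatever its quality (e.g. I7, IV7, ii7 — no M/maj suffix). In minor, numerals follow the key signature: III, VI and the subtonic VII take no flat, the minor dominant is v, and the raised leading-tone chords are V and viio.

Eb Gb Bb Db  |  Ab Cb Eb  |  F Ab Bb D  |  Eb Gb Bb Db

Eb-Gb-Bb-Db: minor seventh chord on Eb = scale degree 1 → i7.
Ab-Cb-Eb has root Ab, degree 4 in Eb minor, so iv.
F-Ab-Bb-D: root Bb is the dominant; dominant seventh chord there is V43.
Eb-Gb-Bb-Db: root Eb is the tonic; minor seventh chord there is i7.

i7 - iv - V43 - i7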